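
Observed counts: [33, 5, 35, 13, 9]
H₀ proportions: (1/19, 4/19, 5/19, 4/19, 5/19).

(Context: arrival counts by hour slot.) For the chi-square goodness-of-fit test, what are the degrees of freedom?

degrees of freedom = 4

df = k − 1 = 5 − 1 = 4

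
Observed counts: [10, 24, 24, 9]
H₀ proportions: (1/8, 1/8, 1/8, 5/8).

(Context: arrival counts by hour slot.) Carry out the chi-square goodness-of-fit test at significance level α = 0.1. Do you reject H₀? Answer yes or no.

n = 67; E_i = n·p_i = [8.38, 8.38, 8.38, 41.88]
χ² = (10−8.38)²/8.38 + (24−8.38)²/8.38 + (24−8.38)²/8.38 + (9−41.88)²/41.88 = 84.4269
df = 3
p-value (upper-tail) = 0.00000
At α=0.1: p < α → reject H₀

reject H₀: yes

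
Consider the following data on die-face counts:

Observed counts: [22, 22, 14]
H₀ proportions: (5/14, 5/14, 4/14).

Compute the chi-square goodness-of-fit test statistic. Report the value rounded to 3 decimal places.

n = 58; E_i = n·p_i = [20.71, 20.71, 16.57]
χ² = (22−20.71)²/20.71 + (22−20.71)²/20.71 + (14−16.57)²/16.57 = 0.5586
df = 2

test statistic = 0.559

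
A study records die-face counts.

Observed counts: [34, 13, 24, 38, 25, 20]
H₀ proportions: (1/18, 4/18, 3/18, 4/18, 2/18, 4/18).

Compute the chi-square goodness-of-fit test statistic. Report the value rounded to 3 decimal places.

n = 154; E_i = n·p_i = [8.56, 34.22, 25.67, 34.22, 17.11, 34.22]
χ² = (34−8.56)²/8.56 + (13−34.22)²/34.22 + (24−25.67)²/25.67 + (38−34.22)²/34.22 + (25−17.11)²/17.11 + (20−34.22)²/34.22 = 98.9058
df = 5

test statistic = 98.906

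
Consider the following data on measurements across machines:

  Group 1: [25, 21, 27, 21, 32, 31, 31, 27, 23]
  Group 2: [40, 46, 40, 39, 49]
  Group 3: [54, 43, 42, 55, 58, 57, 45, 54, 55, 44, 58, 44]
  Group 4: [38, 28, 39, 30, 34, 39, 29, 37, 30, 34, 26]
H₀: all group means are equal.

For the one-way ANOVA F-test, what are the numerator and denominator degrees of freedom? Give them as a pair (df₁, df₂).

k = 4 groups, N = 37 total
df = (k−1, N−k) = (4−1, 37−4) = (3, 33)

degrees of freedom = [3, 33]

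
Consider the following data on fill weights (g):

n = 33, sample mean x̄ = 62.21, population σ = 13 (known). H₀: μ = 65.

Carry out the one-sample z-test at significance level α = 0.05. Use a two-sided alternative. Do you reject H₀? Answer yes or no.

SE = σ/√n = 13/√33 = 2.2630
z = (x̄−μ₀)/SE = (62.21−65)/2.2630 = -1.2329
p-value (two-sided) = 0.21762
At α=0.05: p ≥ α → fail to reject H₀

reject H₀: no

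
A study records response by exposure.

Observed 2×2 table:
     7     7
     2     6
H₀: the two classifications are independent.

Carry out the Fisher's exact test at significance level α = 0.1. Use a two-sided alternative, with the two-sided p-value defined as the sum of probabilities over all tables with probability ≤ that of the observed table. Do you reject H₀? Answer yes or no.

reject H₀: no

Margins: r₁=14, r₂=8, c₁=9, c₂=13, n=22
p_obs = C(14,7)·C(8,2)/C(22,9); sum pmf over tables with pmf ≤ p_obs
p-value (two-sided) = 0.38019
At α=0.1: p ≥ α → fail to reject H₀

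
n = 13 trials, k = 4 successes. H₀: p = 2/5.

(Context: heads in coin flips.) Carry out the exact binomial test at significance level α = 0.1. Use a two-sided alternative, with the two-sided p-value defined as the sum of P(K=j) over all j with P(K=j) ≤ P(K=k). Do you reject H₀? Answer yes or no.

Exact binomial: n=13, k=4, p₀=2/5=0.4000
P(X=j) = C(n,j)·p₀^j·(1−p₀)^(n−j); p = Σ P(X=j) over j with P(X=j) ≤ P(X=4)
p-value (two-sided) = 0.58189
At α=0.1: p ≥ α → fail to reject H₀

reject H₀: no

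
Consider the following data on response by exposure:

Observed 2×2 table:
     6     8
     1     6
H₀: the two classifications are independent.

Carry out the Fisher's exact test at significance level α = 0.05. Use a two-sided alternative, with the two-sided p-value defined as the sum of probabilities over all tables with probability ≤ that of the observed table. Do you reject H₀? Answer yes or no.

Margins: r₁=14, r₂=7, c₁=7, c₂=14, n=21
p_obs = C(14,6)·C(7,1)/C(21,7); sum pmf over tables with pmf ≤ p_obs
p-value (two-sided) = 0.33714
At α=0.05: p ≥ α → fail to reject H₀

reject H₀: no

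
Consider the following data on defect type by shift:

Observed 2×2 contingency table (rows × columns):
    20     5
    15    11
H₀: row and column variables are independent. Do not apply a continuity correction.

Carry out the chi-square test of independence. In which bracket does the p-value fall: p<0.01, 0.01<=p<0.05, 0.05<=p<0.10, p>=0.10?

p-value bracket: 0.05<=p<0.10

Row totals [25, 26], col totals [35, 16], n=51
χ² = (20−17.16)²/17.16 + (5−7.84)²/7.84 + (15−17.84)²/17.84 + (11−8.16)²/8.16 = 2.9458
df = 1
p-value (upper-tail) = 0.08610
→ bracket: 0.05<=p<0.10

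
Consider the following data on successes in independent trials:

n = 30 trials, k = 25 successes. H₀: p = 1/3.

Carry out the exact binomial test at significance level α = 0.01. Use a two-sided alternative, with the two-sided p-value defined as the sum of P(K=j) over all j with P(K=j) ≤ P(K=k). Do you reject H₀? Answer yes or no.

Exact binomial: n=30, k=25, p₀=1/3=0.3333
P(X=j) = C(n,j)·p₀^j·(1−p₀)^(n−j); p = Σ P(X=j) over j with P(X=j) ≤ P(X=25)
p-value (two-sided) = 0.00000
At α=0.01: p < α → reject H₀

reject H₀: yes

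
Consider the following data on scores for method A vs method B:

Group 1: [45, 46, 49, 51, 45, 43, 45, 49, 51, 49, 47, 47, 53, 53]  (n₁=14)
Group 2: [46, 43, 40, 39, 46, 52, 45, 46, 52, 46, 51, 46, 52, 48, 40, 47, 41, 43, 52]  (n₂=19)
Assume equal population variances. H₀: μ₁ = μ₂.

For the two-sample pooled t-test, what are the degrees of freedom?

degrees of freedom = 31

df = n₁ + n₂ − 2 = 14 + 19 − 2 = 31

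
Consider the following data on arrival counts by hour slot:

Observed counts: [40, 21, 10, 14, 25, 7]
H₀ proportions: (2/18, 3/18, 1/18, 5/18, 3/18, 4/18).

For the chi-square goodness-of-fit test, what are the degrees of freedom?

df = k − 1 = 6 − 1 = 5

degrees of freedom = 5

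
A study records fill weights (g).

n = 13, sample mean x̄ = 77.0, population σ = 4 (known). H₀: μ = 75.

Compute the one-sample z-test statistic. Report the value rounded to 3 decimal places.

test statistic = 1.803

SE = σ/√n = 4/√13 = 1.1094
z = (x̄−μ₀)/SE = (77.0−75)/1.1094 = 1.8028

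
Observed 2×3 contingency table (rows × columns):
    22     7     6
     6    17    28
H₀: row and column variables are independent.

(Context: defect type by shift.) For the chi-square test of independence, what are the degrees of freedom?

degrees of freedom = 2

df = (r−1)(c−1) = (2−1)·(3−1) = 2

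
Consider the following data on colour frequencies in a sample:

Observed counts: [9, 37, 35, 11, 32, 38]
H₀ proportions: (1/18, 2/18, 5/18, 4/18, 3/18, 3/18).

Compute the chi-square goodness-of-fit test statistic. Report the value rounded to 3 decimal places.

test statistic = 45.046

n = 162; E_i = n·p_i = [9.00, 18.00, 45.00, 36.00, 27.00, 27.00]
χ² = (9−9.00)²/9.00 + (37−18.00)²/18.00 + (35−45.00)²/45.00 + (11−36.00)²/36.00 + (32−27.00)²/27.00 + (38−27.00)²/27.00 = 45.0463
df = 5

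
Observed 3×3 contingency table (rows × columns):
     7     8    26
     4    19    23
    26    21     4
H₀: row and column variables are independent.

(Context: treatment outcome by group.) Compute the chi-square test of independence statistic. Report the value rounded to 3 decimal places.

Row totals [41, 46, 51], col totals [37, 48, 53], n=138
χ² = (7−10.99)²/10.99 + (8−14.26)²/14.26 + (26−15.75)²/15.75 + (4−12.33)²/12.33 + (19−16.00)²/16.00 + (23−17.67)²/17.67 + (26−13.67)²/13.67 + (21−17.74)²/17.74 + (4−19.59)²/19.59 = 42.7934
df = 4

test statistic = 42.793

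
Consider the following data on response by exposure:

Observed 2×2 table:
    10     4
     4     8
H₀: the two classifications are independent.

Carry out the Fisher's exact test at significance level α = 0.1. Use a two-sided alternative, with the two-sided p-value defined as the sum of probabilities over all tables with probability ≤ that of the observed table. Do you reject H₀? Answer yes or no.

reject H₀: no

Margins: r₁=14, r₂=12, c₁=14, c₂=12, n=26
p_obs = C(14,10)·C(12,4)/C(26,14); sum pmf over tables with pmf ≤ p_obs
p-value (two-sided) = 0.11314
At α=0.1: p ≥ α → fail to reject H₀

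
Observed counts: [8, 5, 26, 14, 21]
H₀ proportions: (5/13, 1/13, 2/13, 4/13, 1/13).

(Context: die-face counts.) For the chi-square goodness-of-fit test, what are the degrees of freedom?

degrees of freedom = 4

df = k − 1 = 5 − 1 = 4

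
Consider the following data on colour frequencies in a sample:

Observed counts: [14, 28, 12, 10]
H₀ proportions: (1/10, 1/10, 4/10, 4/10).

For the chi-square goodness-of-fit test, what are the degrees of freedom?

df = k − 1 = 4 − 1 = 3

degrees of freedom = 3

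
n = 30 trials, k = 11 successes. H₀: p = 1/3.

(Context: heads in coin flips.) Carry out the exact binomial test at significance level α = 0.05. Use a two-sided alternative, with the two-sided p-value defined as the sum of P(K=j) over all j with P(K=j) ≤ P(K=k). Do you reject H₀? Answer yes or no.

Exact binomial: n=30, k=11, p₀=1/3=0.3333
P(X=j) = C(n,j)·p₀^j·(1−p₀)^(n−j); p = Σ P(X=j) over j with P(X=j) ≤ P(X=11)
p-value (two-sided) = 0.70126
At α=0.05: p ≥ α → fail to reject H₀

reject H₀: no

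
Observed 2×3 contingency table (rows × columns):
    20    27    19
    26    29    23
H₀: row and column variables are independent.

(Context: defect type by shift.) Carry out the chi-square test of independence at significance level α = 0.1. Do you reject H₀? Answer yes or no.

Row totals [66, 78], col totals [46, 56, 42], n=144
χ² = (20−21.08)²/21.08 + (27−25.67)²/25.67 + (19−19.25)²/19.25 + (26−24.92)²/24.92 + (29−30.33)²/30.33 + (23−22.75)²/22.75 = 0.2366
df = 2
p-value (upper-tail) = 0.88841
At α=0.1: p ≥ α → fail to reject H₀

reject H₀: no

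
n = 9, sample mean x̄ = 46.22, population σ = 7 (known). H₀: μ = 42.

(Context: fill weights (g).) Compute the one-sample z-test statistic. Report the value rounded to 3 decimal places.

SE = σ/√n = 7/√9 = 2.3333
z = (x̄−μ₀)/SE = (46.22−42)/2.3333 = 1.8086

test statistic = 1.809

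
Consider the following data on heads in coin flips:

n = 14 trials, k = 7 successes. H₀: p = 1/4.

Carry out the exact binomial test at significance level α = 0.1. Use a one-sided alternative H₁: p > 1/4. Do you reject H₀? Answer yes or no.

Exact binomial: n=14, k=7, p₀=1/4=0.2500
P(X≥7) from Σ C(n,i)·p₀^i·(1−p₀)^(n−i)
p-value (one-sided, H₁ greater) = 0.03827
At α=0.1: p < α → reject H₀

reject H₀: yes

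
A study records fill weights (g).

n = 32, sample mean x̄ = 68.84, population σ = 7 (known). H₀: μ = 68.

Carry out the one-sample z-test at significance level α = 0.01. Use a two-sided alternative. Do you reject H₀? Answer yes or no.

SE = σ/√n = 7/√32 = 1.2374
z = (x̄−μ₀)/SE = (68.84−68)/1.2374 = 0.6788
p-value (two-sided) = 0.49725
At α=0.01: p ≥ α → fail to reject H₀

reject H₀: no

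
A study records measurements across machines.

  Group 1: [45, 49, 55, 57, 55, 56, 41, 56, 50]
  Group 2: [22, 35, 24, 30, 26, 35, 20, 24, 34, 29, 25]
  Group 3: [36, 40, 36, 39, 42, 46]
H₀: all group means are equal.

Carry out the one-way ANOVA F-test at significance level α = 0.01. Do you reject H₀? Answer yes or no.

Group means [51.56, 27.64, 39.83], grand mean 38.731
SSB = Σnᵢ(x̄ᵢ−x̄)² = 2841.514; SSW = ΣΣ(x−x̄ᵢ)² = 611.601
MSB = 2841.514/2 = 1420.7572; MSW = 611.601/23 = 26.5913
F = MSB/MSW = 53.4293
df = (2, 23)
p-value (upper-tail) = 0.00000
At α=0.01: p < α → reject H₀

reject H₀: yes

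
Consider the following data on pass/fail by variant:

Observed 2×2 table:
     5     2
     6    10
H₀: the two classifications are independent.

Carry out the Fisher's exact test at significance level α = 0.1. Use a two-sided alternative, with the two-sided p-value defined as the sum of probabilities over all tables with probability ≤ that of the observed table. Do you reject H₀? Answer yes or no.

Margins: r₁=7, r₂=16, c₁=11, c₂=12, n=23
p_obs = C(7,5)·C(16,6)/C(23,11); sum pmf over tables with pmf ≤ p_obs
p-value (two-sided) = 0.19303
At α=0.1: p ≥ α → fail to reject H₀

reject H₀: no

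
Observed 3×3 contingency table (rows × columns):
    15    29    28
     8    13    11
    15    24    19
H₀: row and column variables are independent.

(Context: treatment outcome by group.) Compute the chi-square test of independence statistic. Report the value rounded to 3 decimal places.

test statistic = 0.756

Row totals [72, 32, 58], col totals [38, 66, 58], n=162
χ² = (15−16.89)²/16.89 + (29−29.33)²/29.33 + (28−25.78)²/25.78 + (8−7.51)²/7.51 + (13−13.04)²/13.04 + (11−11.46)²/11.46 + (15−13.60)²/13.60 + (24−23.63)²/23.63 + (19−20.77)²/20.77 = 0.7564
df = 4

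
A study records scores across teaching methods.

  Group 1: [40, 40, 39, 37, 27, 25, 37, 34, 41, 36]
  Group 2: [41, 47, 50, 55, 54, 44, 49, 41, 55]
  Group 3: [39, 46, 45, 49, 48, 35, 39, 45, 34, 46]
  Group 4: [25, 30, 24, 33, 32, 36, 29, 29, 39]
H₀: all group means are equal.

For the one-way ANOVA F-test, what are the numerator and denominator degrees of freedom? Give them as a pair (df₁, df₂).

k = 4 groups, N = 38 total
df = (k−1, N−k) = (4−1, 38−4) = (3, 34)

degrees of freedom = [3, 34]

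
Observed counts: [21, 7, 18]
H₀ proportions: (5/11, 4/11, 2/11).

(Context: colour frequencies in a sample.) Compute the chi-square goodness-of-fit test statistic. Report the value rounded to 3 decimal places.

test statistic = 16.760

n = 46; E_i = n·p_i = [20.91, 16.73, 8.36]
χ² = (21−20.91)²/20.91 + (7−16.73)²/16.73 + (18−8.36)²/8.36 = 16.7598
df = 2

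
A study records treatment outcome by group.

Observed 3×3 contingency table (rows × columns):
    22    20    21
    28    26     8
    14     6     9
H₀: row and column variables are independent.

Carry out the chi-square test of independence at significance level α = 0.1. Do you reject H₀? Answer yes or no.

Row totals [63, 62, 29], col totals [64, 52, 38], n=154
χ² = (22−26.18)²/26.18 + (20−21.27)²/21.27 + (21−15.55)²/15.55 + (28−25.77)²/25.77 + (26−20.94)²/20.94 + (8−15.30)²/15.30 + (14−12.05)²/12.05 + (6−9.79)²/9.79 + (9−7.16)²/7.16 = 9.8178
df = 4
p-value (upper-tail) = 0.04361
At α=0.1: p < α → reject H₀

reject H₀: yes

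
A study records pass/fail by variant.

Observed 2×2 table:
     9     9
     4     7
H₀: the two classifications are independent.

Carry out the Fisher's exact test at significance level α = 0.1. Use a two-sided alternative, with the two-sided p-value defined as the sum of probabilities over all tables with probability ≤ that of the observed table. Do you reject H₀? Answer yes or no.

reject H₀: no

Margins: r₁=18, r₂=11, c₁=13, c₂=16, n=29
p_obs = C(18,9)·C(11,4)/C(29,13); sum pmf over tables with pmf ≤ p_obs
p-value (two-sided) = 0.70211
At α=0.1: p ≥ α → fail to reject H₀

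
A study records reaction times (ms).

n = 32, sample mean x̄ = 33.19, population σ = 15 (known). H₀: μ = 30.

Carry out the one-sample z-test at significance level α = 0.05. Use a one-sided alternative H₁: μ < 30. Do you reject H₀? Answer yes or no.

reject H₀: no

SE = σ/√n = 15/√32 = 2.6517
z = (x̄−μ₀)/SE = (33.19−30)/2.6517 = 1.2030
p-value (one-sided, H₁ less) = 0.88552
At α=0.05: p ≥ α → fail to reject H₀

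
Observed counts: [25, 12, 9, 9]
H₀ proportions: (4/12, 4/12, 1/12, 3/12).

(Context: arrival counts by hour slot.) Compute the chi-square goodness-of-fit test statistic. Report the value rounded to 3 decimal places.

test statistic = 10.509

n = 55; E_i = n·p_i = [18.33, 18.33, 4.58, 13.75]
χ² = (25−18.33)²/18.33 + (12−18.33)²/18.33 + (9−4.58)²/4.58 + (9−13.75)²/13.75 = 10.5091
df = 3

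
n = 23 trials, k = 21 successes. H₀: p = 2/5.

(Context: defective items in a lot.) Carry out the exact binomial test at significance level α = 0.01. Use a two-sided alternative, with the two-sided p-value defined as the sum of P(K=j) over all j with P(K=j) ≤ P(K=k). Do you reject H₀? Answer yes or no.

reject H₀: yes

Exact binomial: n=23, k=21, p₀=2/5=0.4000
P(X=j) = C(n,j)·p₀^j·(1−p₀)^(n−j); p = Σ P(X=j) over j with P(X=j) ≤ P(X=21)
p-value (two-sided) = 0.00000
At α=0.01: p < α → reject H₀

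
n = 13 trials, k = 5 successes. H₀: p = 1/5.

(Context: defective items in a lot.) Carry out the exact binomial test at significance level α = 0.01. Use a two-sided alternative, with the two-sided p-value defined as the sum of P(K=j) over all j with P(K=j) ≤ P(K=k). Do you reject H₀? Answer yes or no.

Exact binomial: n=13, k=5, p₀=1/5=0.2000
P(X=j) = C(n,j)·p₀^j·(1−p₀)^(n−j); p = Σ P(X=j) over j with P(X=j) ≤ P(X=5)
p-value (two-sided) = 0.15411
At α=0.01: p ≥ α → fail to reject H₀

reject H₀: no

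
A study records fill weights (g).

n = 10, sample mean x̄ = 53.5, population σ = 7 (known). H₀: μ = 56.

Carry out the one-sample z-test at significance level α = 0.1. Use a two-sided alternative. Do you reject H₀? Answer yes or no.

SE = σ/√n = 7/√10 = 2.2136
z = (x̄−μ₀)/SE = (53.5−56)/2.2136 = -1.1294
p-value (two-sided) = 0.25874
At α=0.1: p ≥ α → fail to reject H₀

reject H₀: no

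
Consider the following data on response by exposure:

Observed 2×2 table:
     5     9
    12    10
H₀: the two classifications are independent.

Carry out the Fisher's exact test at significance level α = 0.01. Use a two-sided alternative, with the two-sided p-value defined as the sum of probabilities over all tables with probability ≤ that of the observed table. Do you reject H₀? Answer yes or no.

reject H₀: no

Margins: r₁=14, r₂=22, c₁=17, c₂=19, n=36
p_obs = C(14,5)·C(22,12)/C(36,17); sum pmf over tables with pmf ≤ p_obs
p-value (two-sided) = 0.32173
At α=0.01: p ≥ α → fail to reject H₀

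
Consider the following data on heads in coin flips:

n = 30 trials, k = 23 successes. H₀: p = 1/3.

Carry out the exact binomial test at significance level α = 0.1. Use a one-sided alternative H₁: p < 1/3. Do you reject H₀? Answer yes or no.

Exact binomial: n=30, k=23, p₀=1/3=0.3333
P(X≤23) from Σ C(n,i)·p₀^i·(1−p₀)^(n−i)
p-value (one-sided, H₁ less) = 1.00000
At α=0.1: p ≥ α → fail to reject H₀

reject H₀: no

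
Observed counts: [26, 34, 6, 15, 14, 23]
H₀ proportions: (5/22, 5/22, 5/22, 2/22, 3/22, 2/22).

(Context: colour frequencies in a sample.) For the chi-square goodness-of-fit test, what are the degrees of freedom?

degrees of freedom = 5

df = k − 1 = 6 − 1 = 5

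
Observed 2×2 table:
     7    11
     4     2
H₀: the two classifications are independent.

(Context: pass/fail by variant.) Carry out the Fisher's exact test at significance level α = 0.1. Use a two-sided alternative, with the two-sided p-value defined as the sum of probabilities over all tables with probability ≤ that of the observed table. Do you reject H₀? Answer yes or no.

reject H₀: no

Margins: r₁=18, r₂=6, c₁=11, c₂=13, n=24
p_obs = C(18,7)·C(6,4)/C(24,11); sum pmf over tables with pmf ≤ p_obs
p-value (two-sided) = 0.35722
At α=0.1: p ≥ α → fail to reject H₀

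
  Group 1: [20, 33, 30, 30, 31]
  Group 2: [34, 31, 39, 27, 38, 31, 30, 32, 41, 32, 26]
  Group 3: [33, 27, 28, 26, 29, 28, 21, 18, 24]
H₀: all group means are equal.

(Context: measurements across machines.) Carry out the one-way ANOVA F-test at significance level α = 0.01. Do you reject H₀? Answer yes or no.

reject H₀: no

Group means [28.80, 32.82, 26.00], grand mean 29.560
SSB = Σnᵢ(x̄ᵢ−x̄)² = 233.724; SSW = ΣΣ(x−x̄ᵢ)² = 492.436
MSB = 233.724/2 = 116.8618; MSW = 492.436/22 = 22.3835
F = MSB/MSW = 5.2209
df = (2, 22)
p-value (upper-tail) = 0.01395
At α=0.01: p ≥ α → fail to reject H₀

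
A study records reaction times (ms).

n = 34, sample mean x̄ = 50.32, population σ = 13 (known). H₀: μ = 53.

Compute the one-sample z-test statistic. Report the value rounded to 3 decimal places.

test statistic = -1.202

SE = σ/√n = 13/√34 = 2.2295
z = (x̄−μ₀)/SE = (50.32−53)/2.2295 = -1.2021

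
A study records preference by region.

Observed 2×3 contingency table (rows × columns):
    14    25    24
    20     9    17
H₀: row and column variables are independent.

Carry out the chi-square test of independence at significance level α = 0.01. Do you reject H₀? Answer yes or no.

Row totals [63, 46], col totals [34, 34, 41], n=109
χ² = (14−19.65)²/19.65 + (25−19.65)²/19.65 + (24−23.70)²/23.70 + (20−14.35)²/14.35 + (9−14.35)²/14.35 + (17−17.30)²/17.30 = 7.3098
df = 2
p-value (upper-tail) = 0.02586
At α=0.01: p ≥ α → fail to reject H₀

reject H₀: no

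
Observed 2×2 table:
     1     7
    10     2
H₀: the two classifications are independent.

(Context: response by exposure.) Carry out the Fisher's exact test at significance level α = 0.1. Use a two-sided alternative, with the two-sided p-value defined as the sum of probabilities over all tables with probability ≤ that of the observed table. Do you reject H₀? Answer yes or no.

Margins: r₁=8, r₂=12, c₁=11, c₂=9, n=20
p_obs = C(8,1)·C(12,10)/C(20,11); sum pmf over tables with pmf ≤ p_obs
p-value (two-sided) = 0.00452
At α=0.1: p < α → reject H₀

reject H₀: yes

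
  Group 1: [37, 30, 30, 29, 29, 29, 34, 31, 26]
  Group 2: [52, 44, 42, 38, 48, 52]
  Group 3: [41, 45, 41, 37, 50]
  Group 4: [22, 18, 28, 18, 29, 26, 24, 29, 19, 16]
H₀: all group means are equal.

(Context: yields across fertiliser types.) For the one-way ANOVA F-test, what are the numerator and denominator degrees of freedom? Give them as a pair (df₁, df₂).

k = 4 groups, N = 30 total
df = (k−1, N−k) = (4−1, 30−4) = (3, 26)

degrees of freedom = [3, 26]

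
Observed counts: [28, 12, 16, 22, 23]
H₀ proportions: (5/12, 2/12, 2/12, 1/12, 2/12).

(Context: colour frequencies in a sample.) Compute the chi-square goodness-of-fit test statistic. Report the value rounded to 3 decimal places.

test statistic = 30.323

n = 101; E_i = n·p_i = [42.08, 16.83, 16.83, 8.42, 16.83]
χ² = (28−42.08)²/42.08 + (12−16.83)²/16.83 + (16−16.83)²/16.83 + (22−8.42)²/8.42 + (23−16.83)²/16.83 = 30.3228
df = 4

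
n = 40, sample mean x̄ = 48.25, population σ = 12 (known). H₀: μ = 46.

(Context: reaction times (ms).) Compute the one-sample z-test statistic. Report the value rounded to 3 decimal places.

SE = σ/√n = 12/√40 = 1.8974
z = (x̄−μ₀)/SE = (48.25−46)/1.8974 = 1.1859

test statistic = 1.186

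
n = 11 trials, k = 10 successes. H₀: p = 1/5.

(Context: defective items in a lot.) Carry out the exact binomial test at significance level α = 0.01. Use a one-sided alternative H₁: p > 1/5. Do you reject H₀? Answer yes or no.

reject H₀: yes

Exact binomial: n=11, k=10, p₀=1/5=0.2000
P(X≥10) from Σ C(n,i)·p₀^i·(1−p₀)^(n−i)
p-value (one-sided, H₁ greater) = 0.00000
At α=0.01: p < α → reject H₀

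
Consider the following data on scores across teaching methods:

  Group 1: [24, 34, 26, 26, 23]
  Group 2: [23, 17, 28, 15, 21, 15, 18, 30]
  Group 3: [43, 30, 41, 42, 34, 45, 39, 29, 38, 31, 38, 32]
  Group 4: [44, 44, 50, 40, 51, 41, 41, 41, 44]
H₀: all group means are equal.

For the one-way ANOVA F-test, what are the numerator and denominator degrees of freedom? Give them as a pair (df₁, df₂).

degrees of freedom = [3, 30]

k = 4 groups, N = 34 total
df = (k−1, N−k) = (4−1, 34−4) = (3, 30)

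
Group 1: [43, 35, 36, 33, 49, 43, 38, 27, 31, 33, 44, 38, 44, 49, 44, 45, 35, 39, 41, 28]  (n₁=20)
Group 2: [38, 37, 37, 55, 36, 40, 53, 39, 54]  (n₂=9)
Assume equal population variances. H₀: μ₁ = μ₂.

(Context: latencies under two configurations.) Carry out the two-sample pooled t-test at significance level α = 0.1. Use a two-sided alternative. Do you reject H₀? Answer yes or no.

reject H₀: no

x̄₁=38.750, s₁=6.447, n₁=20
x̄₂=43.222, s₂=8.182, n₂=9
s_p² = [19·6.447² + 8·8.182²]/27 = 49.0854
SE = √(s_p²·(1/20+1/9)) = 2.8122
t = (38.750−43.222)/2.8122 = -1.5903
df = 27
p-value (two-sided) = 0.12341
At α=0.1: p ≥ α → fail to reject H₀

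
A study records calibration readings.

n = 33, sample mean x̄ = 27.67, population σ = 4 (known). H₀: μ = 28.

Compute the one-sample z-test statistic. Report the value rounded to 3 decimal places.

SE = σ/√n = 4/√33 = 0.6963
z = (x̄−μ₀)/SE = (27.67−28)/0.6963 = -0.4739

test statistic = -0.474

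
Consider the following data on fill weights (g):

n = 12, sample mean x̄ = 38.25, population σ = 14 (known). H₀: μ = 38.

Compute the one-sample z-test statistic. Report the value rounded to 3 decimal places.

SE = σ/√n = 14/√12 = 4.0415
z = (x̄−μ₀)/SE = (38.25−38)/4.0415 = 0.0619

test statistic = 0.062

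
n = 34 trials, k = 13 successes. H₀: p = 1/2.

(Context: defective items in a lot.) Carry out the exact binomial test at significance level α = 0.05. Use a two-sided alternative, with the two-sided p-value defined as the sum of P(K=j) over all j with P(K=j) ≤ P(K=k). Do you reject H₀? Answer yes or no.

reject H₀: no

Exact binomial: n=34, k=13, p₀=1/2=0.5000
P(X=j) = C(n,j)·p₀^j·(1−p₀)^(n−j); p = Σ P(X=j) over j with P(X=j) ≤ P(X=13)
p-value (two-sided) = 0.22948
At α=0.05: p ≥ α → fail to reject H₀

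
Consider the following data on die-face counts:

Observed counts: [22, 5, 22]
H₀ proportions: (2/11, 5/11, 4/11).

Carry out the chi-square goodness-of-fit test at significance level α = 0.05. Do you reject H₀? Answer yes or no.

n = 49; E_i = n·p_i = [8.91, 22.27, 17.82]
χ² = (22−8.91)²/8.91 + (5−22.27)²/22.27 + (22−17.82)²/17.82 = 33.6122
df = 2
p-value (upper-tail) = 0.00000
At α=0.05: p < α → reject H₀

reject H₀: yes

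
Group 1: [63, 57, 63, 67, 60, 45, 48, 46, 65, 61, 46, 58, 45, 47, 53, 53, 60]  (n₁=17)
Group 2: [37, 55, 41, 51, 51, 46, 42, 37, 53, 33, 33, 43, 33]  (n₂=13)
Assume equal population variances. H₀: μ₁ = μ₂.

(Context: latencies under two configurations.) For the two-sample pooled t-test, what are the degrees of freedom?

degrees of freedom = 28

df = n₁ + n₂ − 2 = 17 + 13 − 2 = 28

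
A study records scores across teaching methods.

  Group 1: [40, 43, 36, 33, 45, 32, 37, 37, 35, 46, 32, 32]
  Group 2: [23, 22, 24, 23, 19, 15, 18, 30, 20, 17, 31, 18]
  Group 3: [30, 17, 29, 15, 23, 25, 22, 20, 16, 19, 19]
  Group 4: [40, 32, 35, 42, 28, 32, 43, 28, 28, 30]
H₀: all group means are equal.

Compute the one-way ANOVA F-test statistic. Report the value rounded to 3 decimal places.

test statistic = 28.590

Group means [37.33, 21.67, 21.36, 33.80], grand mean 28.467
SSB = Σnᵢ(x̄ᵢ−x̄)² = 2337.721; SSW = ΣΣ(x−x̄ᵢ)² = 1117.479
MSB = 2337.721/3 = 779.2404; MSW = 1117.479/41 = 27.2556
F = MSB/MSW = 28.5901
df = (3, 41)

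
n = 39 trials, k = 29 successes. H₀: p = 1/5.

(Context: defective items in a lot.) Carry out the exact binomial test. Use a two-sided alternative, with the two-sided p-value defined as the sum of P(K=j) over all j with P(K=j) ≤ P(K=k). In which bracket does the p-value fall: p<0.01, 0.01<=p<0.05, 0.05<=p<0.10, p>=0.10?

p-value bracket: p<0.01

Exact binomial: n=39, k=29, p₀=1/5=0.2000
P(X=j) = C(n,j)·p₀^j·(1−p₀)^(n−j); p = Σ P(X=j) over j with P(X=j) ≤ P(X=29)
p-value (two-sided) = 0.00000
→ bracket: p<0.01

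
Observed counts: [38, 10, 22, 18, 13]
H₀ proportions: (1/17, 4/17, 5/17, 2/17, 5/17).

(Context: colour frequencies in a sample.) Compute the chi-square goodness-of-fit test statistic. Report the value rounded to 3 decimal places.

n = 101; E_i = n·p_i = [5.94, 23.76, 29.71, 11.88, 29.71]
χ² = (38−5.94)²/5.94 + (10−23.76)²/23.76 + (22−29.71)²/29.71 + (18−11.88)²/11.88 + (13−29.71)²/29.71 = 195.5069
df = 4

test statistic = 195.507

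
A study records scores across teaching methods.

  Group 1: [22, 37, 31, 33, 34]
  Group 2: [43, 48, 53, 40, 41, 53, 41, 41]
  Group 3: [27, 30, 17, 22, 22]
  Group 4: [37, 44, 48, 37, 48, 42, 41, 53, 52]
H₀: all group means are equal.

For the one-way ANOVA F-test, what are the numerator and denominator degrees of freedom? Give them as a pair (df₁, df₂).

k = 4 groups, N = 27 total
df = (k−1, N−k) = (4−1, 27−4) = (3, 23)

degrees of freedom = [3, 23]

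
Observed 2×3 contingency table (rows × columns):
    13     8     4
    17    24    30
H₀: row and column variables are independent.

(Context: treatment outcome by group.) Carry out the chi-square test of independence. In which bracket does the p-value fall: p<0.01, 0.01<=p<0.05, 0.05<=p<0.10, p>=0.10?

p-value bracket: 0.01<=p<0.05

Row totals [25, 71], col totals [30, 32, 34], n=96
χ² = (13−7.81)²/7.81 + (8−8.33)²/8.33 + (4−8.85)²/8.85 + (17−22.19)²/22.19 + (24−23.67)²/23.67 + (30−25.15)²/25.15 = 8.2737
df = 2
p-value (upper-tail) = 0.01597
→ bracket: 0.01<=p<0.05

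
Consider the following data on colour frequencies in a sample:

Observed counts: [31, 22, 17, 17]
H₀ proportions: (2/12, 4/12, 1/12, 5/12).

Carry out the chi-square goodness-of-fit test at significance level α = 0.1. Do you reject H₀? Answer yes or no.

n = 87; E_i = n·p_i = [14.50, 29.00, 7.25, 36.25]
χ² = (31−14.50)²/14.50 + (22−29.00)²/29.00 + (17−7.25)²/7.25 + (17−36.25)²/36.25 = 43.8000
df = 3
p-value (upper-tail) = 0.00000
At α=0.1: p < α → reject H₀

reject H₀: yes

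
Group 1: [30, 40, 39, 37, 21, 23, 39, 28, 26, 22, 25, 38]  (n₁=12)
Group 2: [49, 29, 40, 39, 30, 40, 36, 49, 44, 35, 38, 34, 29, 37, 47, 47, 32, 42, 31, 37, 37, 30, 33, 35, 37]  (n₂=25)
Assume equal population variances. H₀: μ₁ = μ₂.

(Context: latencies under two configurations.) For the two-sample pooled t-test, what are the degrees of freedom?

df = n₁ + n₂ − 2 = 12 + 25 − 2 = 35

degrees of freedom = 35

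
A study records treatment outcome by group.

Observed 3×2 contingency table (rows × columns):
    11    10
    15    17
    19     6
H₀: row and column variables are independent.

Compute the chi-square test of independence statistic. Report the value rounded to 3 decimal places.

Row totals [21, 32, 25], col totals [45, 33], n=78
χ² = (11−12.12)²/12.12 + (10−8.88)²/8.88 + (15−18.46)²/18.46 + (17−13.54)²/13.54 + (19−14.42)²/14.42 + (6−10.58)²/10.58 = 5.2098
df = 2

test statistic = 5.210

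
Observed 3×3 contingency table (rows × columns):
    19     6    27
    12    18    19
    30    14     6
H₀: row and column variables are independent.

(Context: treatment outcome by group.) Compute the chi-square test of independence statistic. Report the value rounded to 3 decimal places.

Row totals [52, 49, 50], col totals [61, 38, 52], n=151
χ² = (19−21.01)²/21.01 + (6−13.09)²/13.09 + (27−17.91)²/17.91 + (12−19.79)²/19.79 + (18−12.33)²/12.33 + (19−16.87)²/16.87 + (30−20.20)²/20.20 + (14−12.58)²/12.58 + (6−17.22)²/17.22 = 26.8140
df = 4

test statistic = 26.814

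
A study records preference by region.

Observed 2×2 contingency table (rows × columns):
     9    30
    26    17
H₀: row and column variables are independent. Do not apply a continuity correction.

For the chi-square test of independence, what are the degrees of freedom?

df = (r−1)(c−1) = (2−1)·(2−1) = 1

degrees of freedom = 1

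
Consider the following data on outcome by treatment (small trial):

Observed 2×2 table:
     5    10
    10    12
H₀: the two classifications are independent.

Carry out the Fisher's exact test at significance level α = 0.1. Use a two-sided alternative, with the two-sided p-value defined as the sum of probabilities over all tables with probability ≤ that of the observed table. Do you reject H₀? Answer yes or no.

reject H₀: no

Margins: r₁=15, r₂=22, c₁=15, c₂=22, n=37
p_obs = C(15,5)·C(22,10)/C(37,15); sum pmf over tables with pmf ≤ p_obs
p-value (two-sided) = 0.51439
At α=0.1: p ≥ α → fail to reject H₀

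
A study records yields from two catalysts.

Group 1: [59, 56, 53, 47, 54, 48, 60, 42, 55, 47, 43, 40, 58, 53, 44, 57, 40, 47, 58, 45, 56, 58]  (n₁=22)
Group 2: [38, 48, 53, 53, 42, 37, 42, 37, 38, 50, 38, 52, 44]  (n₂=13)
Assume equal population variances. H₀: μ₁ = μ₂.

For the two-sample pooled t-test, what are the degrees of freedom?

degrees of freedom = 33

df = n₁ + n₂ − 2 = 22 + 13 − 2 = 33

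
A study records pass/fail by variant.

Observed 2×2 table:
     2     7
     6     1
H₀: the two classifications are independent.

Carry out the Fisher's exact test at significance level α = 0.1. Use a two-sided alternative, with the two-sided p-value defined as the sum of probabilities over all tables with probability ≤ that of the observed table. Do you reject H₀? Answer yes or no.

Margins: r₁=9, r₂=7, c₁=8, c₂=8, n=16
p_obs = C(9,2)·C(7,6)/C(16,8); sum pmf over tables with pmf ≤ p_obs
p-value (two-sided) = 0.04056
At α=0.1: p < α → reject H₀

reject H₀: yes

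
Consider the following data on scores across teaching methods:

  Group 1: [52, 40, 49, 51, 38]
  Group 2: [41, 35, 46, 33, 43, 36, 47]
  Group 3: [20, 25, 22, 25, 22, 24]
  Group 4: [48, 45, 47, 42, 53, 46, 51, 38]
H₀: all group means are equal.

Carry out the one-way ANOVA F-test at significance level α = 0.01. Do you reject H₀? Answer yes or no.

reject H₀: yes

Group means [46.00, 40.14, 23.00, 46.25], grand mean 39.192
SSB = Σnᵢ(x̄ᵢ−x̄)² = 2209.681; SSW = ΣΣ(x−x̄ᵢ)² = 534.357
MSB = 2209.681/3 = 736.5604; MSW = 534.357/22 = 24.2890
F = MSB/MSW = 30.3249
df = (3, 22)
p-value (upper-tail) = 0.00000
At α=0.01: p < α → reject H₀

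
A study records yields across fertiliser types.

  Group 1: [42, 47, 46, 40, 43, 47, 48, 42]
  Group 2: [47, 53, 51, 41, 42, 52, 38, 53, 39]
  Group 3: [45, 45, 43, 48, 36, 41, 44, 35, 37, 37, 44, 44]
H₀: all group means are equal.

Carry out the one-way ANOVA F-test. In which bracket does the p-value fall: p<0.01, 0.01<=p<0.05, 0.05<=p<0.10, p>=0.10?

Group means [44.38, 46.22, 41.58], grand mean 43.793
SSB = Σnᵢ(x̄ᵢ−x̄)² = 114.411; SSW = ΣΣ(x−x̄ᵢ)² = 576.347
MSB = 114.411/2 = 57.2057; MSW = 576.347/26 = 22.1672
F = MSB/MSW = 2.5806
df = (2, 26)
p-value (upper-tail) = 0.09498
→ bracket: 0.05<=p<0.10

p-value bracket: 0.05<=p<0.10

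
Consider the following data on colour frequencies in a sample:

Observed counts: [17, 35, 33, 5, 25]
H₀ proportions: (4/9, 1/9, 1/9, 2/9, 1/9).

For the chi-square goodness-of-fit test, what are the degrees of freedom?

df = k − 1 = 5 − 1 = 4

degrees of freedom = 4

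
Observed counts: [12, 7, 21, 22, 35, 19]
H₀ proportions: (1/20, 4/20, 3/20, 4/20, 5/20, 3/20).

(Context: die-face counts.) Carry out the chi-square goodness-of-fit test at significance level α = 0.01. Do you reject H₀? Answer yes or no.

n = 116; E_i = n·p_i = [5.80, 23.20, 17.40, 23.20, 29.00, 17.40]
χ² = (12−5.80)²/5.80 + (7−23.20)²/23.20 + (21−17.40)²/17.40 + (22−23.20)²/23.20 + (35−29.00)²/29.00 + (19−17.40)²/17.40 = 20.1351
df = 5
p-value (upper-tail) = 0.00118
At α=0.01: p < α → reject H₀

reject H₀: yes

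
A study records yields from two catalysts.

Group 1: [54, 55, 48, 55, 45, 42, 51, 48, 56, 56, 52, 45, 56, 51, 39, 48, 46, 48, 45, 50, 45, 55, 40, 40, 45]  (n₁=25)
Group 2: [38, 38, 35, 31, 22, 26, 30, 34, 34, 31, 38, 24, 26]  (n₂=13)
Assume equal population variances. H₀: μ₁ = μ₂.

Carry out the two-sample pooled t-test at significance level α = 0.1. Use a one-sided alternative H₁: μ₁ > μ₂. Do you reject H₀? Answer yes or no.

reject H₀: yes

x̄₁=48.600, s₁=5.393, n₁=25
x̄₂=31.308, s₂=5.483, n₂=13
s_p² = [24·5.393² + 12·5.483²]/36 = 29.4103
SE = √(s_p²·(1/25+1/13)) = 1.8544
t = (48.600−31.308)/1.8544 = 9.3251
df = 36
p-value (one-sided, H₁ greater) = 0.00000
At α=0.1: p < α → reject H₀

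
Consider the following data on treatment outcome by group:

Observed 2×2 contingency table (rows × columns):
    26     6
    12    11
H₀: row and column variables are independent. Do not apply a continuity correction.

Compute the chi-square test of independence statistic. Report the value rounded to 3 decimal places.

Row totals [32, 23], col totals [38, 17], n=55
χ² = (26−22.11)²/22.11 + (6−9.89)²/9.89 + (12−15.89)²/15.89 + (11−7.11)²/7.11 = 5.2976
df = 1

test statistic = 5.298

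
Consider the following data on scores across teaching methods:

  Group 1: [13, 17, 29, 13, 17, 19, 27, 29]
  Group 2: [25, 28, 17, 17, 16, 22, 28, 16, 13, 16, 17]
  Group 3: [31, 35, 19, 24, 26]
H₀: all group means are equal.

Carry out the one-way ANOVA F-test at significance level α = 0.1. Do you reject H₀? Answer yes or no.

reject H₀: yes

Group means [20.50, 19.55, 27.00], grand mean 21.417
SSB = Σnᵢ(x̄ᵢ−x̄)² = 201.106; SSW = ΣΣ(x−x̄ᵢ)² = 758.727
MSB = 201.106/2 = 100.5530; MSW = 758.727/21 = 36.1299
F = MSB/MSW = 2.7831
df = (2, 21)
p-value (upper-tail) = 0.08469
At α=0.1: p < α → reject H₀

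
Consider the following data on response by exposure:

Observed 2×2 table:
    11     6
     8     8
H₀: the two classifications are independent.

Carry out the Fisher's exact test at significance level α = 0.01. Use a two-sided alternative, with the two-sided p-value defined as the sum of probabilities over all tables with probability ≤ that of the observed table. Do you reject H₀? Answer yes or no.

reject H₀: no

Margins: r₁=17, r₂=16, c₁=19, c₂=14, n=33
p_obs = C(17,11)·C(16,8)/C(33,19); sum pmf over tables with pmf ≤ p_obs
p-value (two-sided) = 0.49053
At α=0.01: p ≥ α → fail to reject H₀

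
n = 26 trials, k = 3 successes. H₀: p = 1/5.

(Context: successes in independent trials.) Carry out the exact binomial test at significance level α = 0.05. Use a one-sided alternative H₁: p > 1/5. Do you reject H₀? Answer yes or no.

Exact binomial: n=26, k=3, p₀=1/5=0.2000
P(X≥3) from Σ C(n,i)·p₀^i·(1−p₀)^(n−i)
p-value (one-sided, H₁ greater) = 0.91594
At α=0.05: p ≥ α → fail to reject H₀

reject H₀: no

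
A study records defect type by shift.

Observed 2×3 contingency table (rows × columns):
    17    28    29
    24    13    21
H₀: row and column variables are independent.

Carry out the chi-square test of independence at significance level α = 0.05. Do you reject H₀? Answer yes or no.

Row totals [74, 58], col totals [41, 41, 50], n=132
χ² = (17−22.98)²/22.98 + (28−22.98)²/22.98 + (29−28.03)²/28.03 + (24−18.02)²/18.02 + (13−18.02)²/18.02 + (21−21.97)²/21.97 = 6.1134
df = 2
p-value (upper-tail) = 0.04704
At α=0.05: p < α → reject H₀

reject H₀: yes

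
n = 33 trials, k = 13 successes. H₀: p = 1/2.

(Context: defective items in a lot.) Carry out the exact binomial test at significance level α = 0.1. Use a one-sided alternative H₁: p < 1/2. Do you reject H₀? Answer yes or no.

Exact binomial: n=33, k=13, p₀=1/2=0.5000
P(X≤13) from Σ C(n,i)·p₀^i·(1−p₀)^(n−i)
p-value (one-sided, H₁ less) = 0.14810
At α=0.1: p ≥ α → fail to reject H₀

reject H₀: no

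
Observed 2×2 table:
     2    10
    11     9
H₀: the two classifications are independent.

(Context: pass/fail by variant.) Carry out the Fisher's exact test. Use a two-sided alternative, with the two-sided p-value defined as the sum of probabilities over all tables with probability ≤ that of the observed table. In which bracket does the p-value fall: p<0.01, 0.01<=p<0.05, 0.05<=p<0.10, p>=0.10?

Margins: r₁=12, r₂=20, c₁=13, c₂=19, n=32
p_obs = C(12,2)·C(20,11)/C(32,13); sum pmf over tables with pmf ≤ p_obs
p-value (two-sided) = 0.06187
→ bracket: 0.05<=p<0.10

p-value bracket: 0.05<=p<0.10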